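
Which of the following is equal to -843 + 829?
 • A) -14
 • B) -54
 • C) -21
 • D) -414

-843 + 829 = -14
A) -14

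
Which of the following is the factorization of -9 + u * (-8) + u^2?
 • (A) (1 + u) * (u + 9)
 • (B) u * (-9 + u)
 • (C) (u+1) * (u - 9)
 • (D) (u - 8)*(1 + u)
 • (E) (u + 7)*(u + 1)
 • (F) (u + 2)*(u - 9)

We need to factor -9 + u * (-8) + u^2.
The factored form is (u+1) * (u - 9).
C) (u+1) * (u - 9)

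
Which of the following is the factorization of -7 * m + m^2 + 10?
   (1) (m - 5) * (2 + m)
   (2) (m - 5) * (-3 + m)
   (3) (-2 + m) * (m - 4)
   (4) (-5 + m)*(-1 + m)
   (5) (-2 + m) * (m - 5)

We need to factor -7 * m + m^2 + 10.
The factored form is (-2 + m) * (m - 5).
5) (-2 + m) * (m - 5)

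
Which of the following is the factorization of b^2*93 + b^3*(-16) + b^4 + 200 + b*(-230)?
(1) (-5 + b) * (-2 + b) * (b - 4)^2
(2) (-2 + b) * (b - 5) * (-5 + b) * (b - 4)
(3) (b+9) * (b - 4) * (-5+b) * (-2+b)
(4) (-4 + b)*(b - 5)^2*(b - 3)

We need to factor b^2*93 + b^3*(-16) + b^4 + 200 + b*(-230).
The factored form is (-2 + b) * (b - 5) * (-5 + b) * (b - 4).
2) (-2 + b) * (b - 5) * (-5 + b) * (b - 4)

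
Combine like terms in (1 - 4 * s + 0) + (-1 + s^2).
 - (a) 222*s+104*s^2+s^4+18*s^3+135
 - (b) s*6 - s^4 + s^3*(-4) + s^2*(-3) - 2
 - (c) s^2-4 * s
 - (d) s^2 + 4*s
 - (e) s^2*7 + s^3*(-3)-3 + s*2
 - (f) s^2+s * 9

Adding the polynomials and combining like terms:
(1 - 4*s + 0) + (-1 + s^2)
= s^2-4 * s
c) s^2-4 * s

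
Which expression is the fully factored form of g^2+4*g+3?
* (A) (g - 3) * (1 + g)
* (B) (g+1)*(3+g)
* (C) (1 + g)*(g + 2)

We need to factor g^2+4*g+3.
The factored form is (g+1)*(3+g).
B) (g+1)*(3+g)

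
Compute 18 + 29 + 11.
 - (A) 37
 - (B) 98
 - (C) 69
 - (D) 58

First: 18 + 29 = 47
Then: 47 + 11 = 58
D) 58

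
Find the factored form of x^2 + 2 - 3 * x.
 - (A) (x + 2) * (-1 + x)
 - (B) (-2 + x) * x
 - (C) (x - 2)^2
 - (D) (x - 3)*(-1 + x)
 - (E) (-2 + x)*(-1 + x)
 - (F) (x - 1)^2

We need to factor x^2 + 2 - 3 * x.
The factored form is (-2 + x)*(-1 + x).
E) (-2 + x)*(-1 + x)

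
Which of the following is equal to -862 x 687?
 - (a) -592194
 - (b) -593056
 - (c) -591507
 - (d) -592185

-862 * 687 = -592194
a) -592194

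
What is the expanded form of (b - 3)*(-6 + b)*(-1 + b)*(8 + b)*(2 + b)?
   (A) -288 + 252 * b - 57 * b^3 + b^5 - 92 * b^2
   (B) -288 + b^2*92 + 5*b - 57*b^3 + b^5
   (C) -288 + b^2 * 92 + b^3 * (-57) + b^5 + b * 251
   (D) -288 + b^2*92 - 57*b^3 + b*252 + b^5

Expanding (b - 3)*(-6 + b)*(-1 + b)*(8 + b)*(2 + b):
= -288 + b^2*92 - 57*b^3 + b*252 + b^5
D) -288 + b^2*92 - 57*b^3 + b*252 + b^5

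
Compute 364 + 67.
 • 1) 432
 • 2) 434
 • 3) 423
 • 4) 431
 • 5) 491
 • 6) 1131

364 + 67 = 431
4) 431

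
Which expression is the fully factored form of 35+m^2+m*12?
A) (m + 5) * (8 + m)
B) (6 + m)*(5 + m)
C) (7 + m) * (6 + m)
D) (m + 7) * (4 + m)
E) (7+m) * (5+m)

We need to factor 35+m^2+m*12.
The factored form is (7+m) * (5+m).
E) (7+m) * (5+m)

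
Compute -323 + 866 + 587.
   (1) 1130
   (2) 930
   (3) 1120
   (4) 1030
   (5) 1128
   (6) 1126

First: -323 + 866 = 543
Then: 543 + 587 = 1130
1) 1130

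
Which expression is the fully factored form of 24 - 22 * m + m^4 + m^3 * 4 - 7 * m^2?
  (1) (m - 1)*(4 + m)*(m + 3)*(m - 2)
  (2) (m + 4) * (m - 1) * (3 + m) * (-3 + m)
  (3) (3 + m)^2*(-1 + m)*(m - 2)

We need to factor 24 - 22 * m + m^4 + m^3 * 4 - 7 * m^2.
The factored form is (m - 1)*(4 + m)*(m + 3)*(m - 2).
1) (m - 1)*(4 + m)*(m + 3)*(m - 2)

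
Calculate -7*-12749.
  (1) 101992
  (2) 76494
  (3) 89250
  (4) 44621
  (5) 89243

-7 * -12749 = 89243
5) 89243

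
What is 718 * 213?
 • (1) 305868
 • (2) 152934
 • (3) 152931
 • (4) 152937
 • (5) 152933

718 * 213 = 152934
2) 152934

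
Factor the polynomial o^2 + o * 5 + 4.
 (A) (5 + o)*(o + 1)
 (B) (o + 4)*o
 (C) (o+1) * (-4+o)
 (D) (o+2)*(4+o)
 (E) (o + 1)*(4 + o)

We need to factor o^2 + o * 5 + 4.
The factored form is (o + 1)*(4 + o).
E) (o + 1)*(4 + o)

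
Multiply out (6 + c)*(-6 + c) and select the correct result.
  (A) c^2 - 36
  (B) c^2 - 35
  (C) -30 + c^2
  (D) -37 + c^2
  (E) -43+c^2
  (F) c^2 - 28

Expanding (6 + c)*(-6 + c):
= c^2 - 36
A) c^2 - 36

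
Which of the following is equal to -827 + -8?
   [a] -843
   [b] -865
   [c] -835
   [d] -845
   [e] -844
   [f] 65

-827 + -8 = -835
c) -835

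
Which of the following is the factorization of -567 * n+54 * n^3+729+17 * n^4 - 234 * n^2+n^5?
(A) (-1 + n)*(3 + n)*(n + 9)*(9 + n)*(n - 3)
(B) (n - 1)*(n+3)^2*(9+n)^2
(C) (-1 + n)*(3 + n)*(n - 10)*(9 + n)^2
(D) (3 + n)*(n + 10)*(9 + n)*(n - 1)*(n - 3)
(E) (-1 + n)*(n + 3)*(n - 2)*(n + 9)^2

We need to factor -567 * n+54 * n^3+729+17 * n^4 - 234 * n^2+n^5.
The factored form is (-1 + n)*(3 + n)*(n + 9)*(9 + n)*(n - 3).
A) (-1 + n)*(3 + n)*(n + 9)*(9 + n)*(n - 3)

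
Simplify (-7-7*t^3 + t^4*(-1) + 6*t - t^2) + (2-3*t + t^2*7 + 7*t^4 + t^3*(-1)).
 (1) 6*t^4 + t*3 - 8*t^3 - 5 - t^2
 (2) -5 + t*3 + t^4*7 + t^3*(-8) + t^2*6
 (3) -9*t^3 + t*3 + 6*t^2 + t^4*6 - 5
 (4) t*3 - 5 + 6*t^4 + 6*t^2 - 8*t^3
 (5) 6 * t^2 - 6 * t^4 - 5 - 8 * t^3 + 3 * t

Adding the polynomials and combining like terms:
(-7 - 7*t^3 + t^4*(-1) + 6*t - t^2) + (2 - 3*t + t^2*7 + 7*t^4 + t^3*(-1))
= t*3 - 5 + 6*t^4 + 6*t^2 - 8*t^3
4) t*3 - 5 + 6*t^4 + 6*t^2 - 8*t^3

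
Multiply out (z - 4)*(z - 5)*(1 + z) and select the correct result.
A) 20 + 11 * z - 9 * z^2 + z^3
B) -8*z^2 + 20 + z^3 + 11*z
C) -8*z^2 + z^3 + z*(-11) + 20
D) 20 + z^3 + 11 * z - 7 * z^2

Expanding (z - 4)*(z - 5)*(1 + z):
= -8*z^2 + 20 + z^3 + 11*z
B) -8*z^2 + 20 + z^3 + 11*z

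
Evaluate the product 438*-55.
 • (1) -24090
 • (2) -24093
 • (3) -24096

438 * -55 = -24090
1) -24090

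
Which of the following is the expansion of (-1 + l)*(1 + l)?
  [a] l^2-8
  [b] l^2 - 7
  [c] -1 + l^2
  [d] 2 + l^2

Expanding (-1 + l)*(1 + l):
= -1 + l^2
c) -1 + l^2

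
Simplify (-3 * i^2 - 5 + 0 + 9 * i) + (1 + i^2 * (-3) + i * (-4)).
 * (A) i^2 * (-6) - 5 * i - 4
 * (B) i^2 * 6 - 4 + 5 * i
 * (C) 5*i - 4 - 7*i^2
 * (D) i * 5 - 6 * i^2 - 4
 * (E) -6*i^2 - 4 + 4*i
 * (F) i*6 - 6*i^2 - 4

Adding the polynomials and combining like terms:
(-3*i^2 - 5 + 0 + 9*i) + (1 + i^2*(-3) + i*(-4))
= i * 5 - 6 * i^2 - 4
D) i * 5 - 6 * i^2 - 4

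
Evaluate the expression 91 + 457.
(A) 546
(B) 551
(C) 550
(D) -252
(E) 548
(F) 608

91 + 457 = 548
E) 548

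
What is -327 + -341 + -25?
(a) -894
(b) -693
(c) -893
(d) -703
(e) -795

First: -327 + -341 = -668
Then: -668 + -25 = -693
b) -693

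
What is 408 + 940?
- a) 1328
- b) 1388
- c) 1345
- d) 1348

408 + 940 = 1348
d) 1348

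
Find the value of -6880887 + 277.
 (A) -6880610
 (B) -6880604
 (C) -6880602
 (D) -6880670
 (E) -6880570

-6880887 + 277 = -6880610
A) -6880610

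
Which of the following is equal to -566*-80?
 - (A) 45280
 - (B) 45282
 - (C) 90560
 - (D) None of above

-566 * -80 = 45280
A) 45280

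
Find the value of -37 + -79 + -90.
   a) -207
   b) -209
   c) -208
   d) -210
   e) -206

First: -37 + -79 = -116
Then: -116 + -90 = -206
e) -206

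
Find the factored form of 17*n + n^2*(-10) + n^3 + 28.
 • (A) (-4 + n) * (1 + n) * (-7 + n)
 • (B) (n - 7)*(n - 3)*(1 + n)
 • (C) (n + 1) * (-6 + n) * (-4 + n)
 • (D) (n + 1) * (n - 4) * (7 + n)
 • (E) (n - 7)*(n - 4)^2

We need to factor 17*n + n^2*(-10) + n^3 + 28.
The factored form is (-4 + n) * (1 + n) * (-7 + n).
A) (-4 + n) * (1 + n) * (-7 + n)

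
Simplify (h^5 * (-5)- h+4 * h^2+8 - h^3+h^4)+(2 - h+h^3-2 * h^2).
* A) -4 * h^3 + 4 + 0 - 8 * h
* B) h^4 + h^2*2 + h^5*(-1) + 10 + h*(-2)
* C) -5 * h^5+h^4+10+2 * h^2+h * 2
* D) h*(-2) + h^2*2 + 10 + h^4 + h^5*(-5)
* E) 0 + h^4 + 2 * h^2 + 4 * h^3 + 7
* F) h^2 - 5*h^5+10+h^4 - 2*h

Adding the polynomials and combining like terms:
(h^5*(-5) - h + 4*h^2 + 8 - h^3 + h^4) + (2 - h + h^3 - 2*h^2)
= h*(-2) + h^2*2 + 10 + h^4 + h^5*(-5)
D) h*(-2) + h^2*2 + 10 + h^4 + h^5*(-5)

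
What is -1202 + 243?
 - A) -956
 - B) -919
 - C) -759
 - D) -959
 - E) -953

-1202 + 243 = -959
D) -959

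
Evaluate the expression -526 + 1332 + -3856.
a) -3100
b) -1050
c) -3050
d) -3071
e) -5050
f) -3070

First: -526 + 1332 = 806
Then: 806 + -3856 = -3050
c) -3050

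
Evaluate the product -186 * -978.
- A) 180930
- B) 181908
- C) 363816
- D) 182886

-186 * -978 = 181908
B) 181908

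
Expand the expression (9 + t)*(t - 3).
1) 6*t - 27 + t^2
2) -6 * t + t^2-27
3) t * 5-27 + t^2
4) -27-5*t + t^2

Expanding (9 + t)*(t - 3):
= 6*t - 27 + t^2
1) 6*t - 27 + t^2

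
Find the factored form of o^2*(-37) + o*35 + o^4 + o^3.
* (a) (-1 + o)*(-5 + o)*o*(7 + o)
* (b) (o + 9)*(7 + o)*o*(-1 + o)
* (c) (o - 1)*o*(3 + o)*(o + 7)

We need to factor o^2*(-37) + o*35 + o^4 + o^3.
The factored form is (-1 + o)*(-5 + o)*o*(7 + o).
a) (-1 + o)*(-5 + o)*o*(7 + o)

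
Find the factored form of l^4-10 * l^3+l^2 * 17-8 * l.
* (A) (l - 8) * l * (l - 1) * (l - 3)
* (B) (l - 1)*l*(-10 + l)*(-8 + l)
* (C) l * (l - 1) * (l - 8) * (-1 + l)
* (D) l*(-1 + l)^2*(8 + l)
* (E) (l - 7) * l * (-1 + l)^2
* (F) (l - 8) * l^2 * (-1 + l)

We need to factor l^4-10 * l^3+l^2 * 17-8 * l.
The factored form is l * (l - 1) * (l - 8) * (-1 + l).
C) l * (l - 1) * (l - 8) * (-1 + l)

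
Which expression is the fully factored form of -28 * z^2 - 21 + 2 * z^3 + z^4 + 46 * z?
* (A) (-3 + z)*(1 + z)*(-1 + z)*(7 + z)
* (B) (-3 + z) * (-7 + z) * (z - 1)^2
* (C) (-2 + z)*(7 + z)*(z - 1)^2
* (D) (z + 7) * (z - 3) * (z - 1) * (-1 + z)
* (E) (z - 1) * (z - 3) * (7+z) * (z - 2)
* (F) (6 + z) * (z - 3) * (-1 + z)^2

We need to factor -28 * z^2 - 21 + 2 * z^3 + z^4 + 46 * z.
The factored form is (z + 7) * (z - 3) * (z - 1) * (-1 + z).
D) (z + 7) * (z - 3) * (z - 1) * (-1 + z)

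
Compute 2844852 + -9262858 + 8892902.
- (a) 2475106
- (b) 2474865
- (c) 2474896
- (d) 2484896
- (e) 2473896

First: 2844852 + -9262858 = -6418006
Then: -6418006 + 8892902 = 2474896
c) 2474896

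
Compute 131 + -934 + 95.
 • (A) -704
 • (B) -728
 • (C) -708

First: 131 + -934 = -803
Then: -803 + 95 = -708
C) -708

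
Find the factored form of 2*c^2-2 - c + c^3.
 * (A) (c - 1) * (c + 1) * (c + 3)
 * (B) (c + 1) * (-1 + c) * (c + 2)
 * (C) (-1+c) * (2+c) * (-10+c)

We need to factor 2*c^2-2 - c + c^3.
The factored form is (c + 1) * (-1 + c) * (c + 2).
B) (c + 1) * (-1 + c) * (c + 2)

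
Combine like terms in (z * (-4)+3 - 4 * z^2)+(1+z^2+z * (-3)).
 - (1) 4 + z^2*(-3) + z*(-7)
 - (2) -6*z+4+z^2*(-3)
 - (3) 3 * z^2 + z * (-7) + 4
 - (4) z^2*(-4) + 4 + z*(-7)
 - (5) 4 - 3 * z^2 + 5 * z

Adding the polynomials and combining like terms:
(z*(-4) + 3 - 4*z^2) + (1 + z^2 + z*(-3))
= 4 + z^2*(-3) + z*(-7)
1) 4 + z^2*(-3) + z*(-7)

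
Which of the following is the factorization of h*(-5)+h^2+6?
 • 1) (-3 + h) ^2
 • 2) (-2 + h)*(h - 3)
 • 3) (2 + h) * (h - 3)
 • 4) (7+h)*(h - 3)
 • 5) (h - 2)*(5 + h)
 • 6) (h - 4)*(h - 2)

We need to factor h*(-5)+h^2+6.
The factored form is (-2 + h)*(h - 3).
2) (-2 + h)*(h - 3)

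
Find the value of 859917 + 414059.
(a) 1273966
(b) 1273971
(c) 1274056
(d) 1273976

859917 + 414059 = 1273976
d) 1273976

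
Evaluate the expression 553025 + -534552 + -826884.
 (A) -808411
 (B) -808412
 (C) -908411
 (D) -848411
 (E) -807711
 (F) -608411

First: 553025 + -534552 = 18473
Then: 18473 + -826884 = -808411
A) -808411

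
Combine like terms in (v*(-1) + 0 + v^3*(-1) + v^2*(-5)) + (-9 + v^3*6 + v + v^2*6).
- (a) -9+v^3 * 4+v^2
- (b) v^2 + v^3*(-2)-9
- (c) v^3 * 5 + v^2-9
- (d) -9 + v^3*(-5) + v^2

Adding the polynomials and combining like terms:
(v*(-1) + 0 + v^3*(-1) + v^2*(-5)) + (-9 + v^3*6 + v + v^2*6)
= v^3 * 5 + v^2-9
c) v^3 * 5 + v^2-9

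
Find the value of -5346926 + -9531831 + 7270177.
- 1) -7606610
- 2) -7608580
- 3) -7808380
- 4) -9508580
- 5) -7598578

First: -5346926 + -9531831 = -14878757
Then: -14878757 + 7270177 = -7608580
2) -7608580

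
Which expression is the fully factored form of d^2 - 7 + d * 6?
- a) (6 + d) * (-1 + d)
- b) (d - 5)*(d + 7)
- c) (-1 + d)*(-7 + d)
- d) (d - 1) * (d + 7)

We need to factor d^2 - 7 + d * 6.
The factored form is (d - 1) * (d + 7).
d) (d - 1) * (d + 7)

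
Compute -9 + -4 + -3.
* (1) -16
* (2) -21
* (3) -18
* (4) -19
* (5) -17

First: -9 + -4 = -13
Then: -13 + -3 = -16
1) -16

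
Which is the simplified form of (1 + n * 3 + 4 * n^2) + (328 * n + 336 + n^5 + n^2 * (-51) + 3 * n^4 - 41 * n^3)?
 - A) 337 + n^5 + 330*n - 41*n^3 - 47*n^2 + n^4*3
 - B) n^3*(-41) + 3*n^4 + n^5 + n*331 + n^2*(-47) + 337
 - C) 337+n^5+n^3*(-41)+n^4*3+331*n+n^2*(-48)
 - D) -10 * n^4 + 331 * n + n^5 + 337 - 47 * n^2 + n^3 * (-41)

Adding the polynomials and combining like terms:
(1 + n*3 + 4*n^2) + (328*n + 336 + n^5 + n^2*(-51) + 3*n^4 - 41*n^3)
= n^3*(-41) + 3*n^4 + n^5 + n*331 + n^2*(-47) + 337
B) n^3*(-41) + 3*n^4 + n^5 + n*331 + n^2*(-47) + 337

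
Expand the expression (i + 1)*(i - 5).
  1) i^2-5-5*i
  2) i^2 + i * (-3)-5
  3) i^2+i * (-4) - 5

Expanding (i + 1)*(i - 5):
= i^2+i * (-4) - 5
3) i^2+i * (-4) - 5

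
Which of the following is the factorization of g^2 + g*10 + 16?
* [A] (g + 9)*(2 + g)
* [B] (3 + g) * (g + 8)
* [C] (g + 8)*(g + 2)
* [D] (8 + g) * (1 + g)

We need to factor g^2 + g*10 + 16.
The factored form is (g + 8)*(g + 2).
C) (g + 8)*(g + 2)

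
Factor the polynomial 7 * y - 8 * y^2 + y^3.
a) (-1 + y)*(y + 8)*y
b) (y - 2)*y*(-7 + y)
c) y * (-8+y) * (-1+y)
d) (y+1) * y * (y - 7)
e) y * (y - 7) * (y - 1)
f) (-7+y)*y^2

We need to factor 7 * y - 8 * y^2 + y^3.
The factored form is y * (y - 7) * (y - 1).
e) y * (y - 7) * (y - 1)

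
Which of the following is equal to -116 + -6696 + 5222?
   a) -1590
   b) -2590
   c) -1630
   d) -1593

First: -116 + -6696 = -6812
Then: -6812 + 5222 = -1590
a) -1590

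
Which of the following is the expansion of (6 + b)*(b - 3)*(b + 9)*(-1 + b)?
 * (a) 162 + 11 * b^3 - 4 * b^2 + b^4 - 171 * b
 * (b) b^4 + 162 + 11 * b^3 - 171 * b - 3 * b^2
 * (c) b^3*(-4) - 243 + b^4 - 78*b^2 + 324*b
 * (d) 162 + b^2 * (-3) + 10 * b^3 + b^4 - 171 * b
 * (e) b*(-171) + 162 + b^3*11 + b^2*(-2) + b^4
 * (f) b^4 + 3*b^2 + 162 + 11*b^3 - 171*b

Expanding (6 + b)*(b - 3)*(b + 9)*(-1 + b):
= b^4 + 162 + 11 * b^3 - 171 * b - 3 * b^2
b) b^4 + 162 + 11 * b^3 - 171 * b - 3 * b^2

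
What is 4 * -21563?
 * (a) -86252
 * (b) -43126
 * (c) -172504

4 * -21563 = -86252
a) -86252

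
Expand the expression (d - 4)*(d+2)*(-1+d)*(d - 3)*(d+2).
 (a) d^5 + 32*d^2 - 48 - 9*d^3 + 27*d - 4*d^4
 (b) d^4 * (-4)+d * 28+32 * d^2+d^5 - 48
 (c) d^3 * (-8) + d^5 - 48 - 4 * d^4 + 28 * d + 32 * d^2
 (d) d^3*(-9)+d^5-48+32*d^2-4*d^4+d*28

Expanding (d - 4)*(d+2)*(-1+d)*(d - 3)*(d+2):
= d^3*(-9)+d^5-48+32*d^2-4*d^4+d*28
d) d^3*(-9)+d^5-48+32*d^2-4*d^4+d*28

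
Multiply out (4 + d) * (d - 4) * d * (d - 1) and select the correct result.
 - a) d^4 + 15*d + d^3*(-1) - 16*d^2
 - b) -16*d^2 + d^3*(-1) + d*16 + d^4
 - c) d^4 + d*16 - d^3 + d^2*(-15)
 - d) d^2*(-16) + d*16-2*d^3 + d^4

Expanding (4 + d) * (d - 4) * d * (d - 1):
= -16*d^2 + d^3*(-1) + d*16 + d^4
b) -16*d^2 + d^3*(-1) + d*16 + d^4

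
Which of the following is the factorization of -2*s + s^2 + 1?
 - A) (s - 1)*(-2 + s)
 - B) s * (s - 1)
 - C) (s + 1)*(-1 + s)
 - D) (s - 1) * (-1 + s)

We need to factor -2*s + s^2 + 1.
The factored form is (s - 1) * (-1 + s).
D) (s - 1) * (-1 + s)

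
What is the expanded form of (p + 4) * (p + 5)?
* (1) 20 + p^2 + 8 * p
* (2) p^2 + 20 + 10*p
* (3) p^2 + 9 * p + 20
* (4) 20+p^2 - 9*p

Expanding (p + 4) * (p + 5):
= p^2 + 9 * p + 20
3) p^2 + 9 * p + 20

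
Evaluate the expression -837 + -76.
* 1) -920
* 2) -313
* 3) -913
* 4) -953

-837 + -76 = -913
3) -913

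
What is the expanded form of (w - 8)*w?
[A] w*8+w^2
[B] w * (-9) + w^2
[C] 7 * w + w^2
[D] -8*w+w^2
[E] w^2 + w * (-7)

Expanding (w - 8)*w:
= -8*w+w^2
D) -8*w+w^2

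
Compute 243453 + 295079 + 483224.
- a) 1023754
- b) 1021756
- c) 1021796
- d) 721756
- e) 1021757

First: 243453 + 295079 = 538532
Then: 538532 + 483224 = 1021756
b) 1021756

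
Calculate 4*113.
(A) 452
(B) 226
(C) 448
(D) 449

4 * 113 = 452
A) 452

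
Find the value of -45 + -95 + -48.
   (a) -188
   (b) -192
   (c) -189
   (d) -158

First: -45 + -95 = -140
Then: -140 + -48 = -188
a) -188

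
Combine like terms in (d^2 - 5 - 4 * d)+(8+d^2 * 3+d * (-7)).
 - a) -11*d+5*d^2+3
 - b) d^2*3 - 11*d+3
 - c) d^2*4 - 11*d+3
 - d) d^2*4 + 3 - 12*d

Adding the polynomials and combining like terms:
(d^2 - 5 - 4*d) + (8 + d^2*3 + d*(-7))
= d^2*4 - 11*d+3
c) d^2*4 - 11*d+3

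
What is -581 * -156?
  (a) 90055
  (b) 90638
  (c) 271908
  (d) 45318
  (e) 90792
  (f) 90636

-581 * -156 = 90636
f) 90636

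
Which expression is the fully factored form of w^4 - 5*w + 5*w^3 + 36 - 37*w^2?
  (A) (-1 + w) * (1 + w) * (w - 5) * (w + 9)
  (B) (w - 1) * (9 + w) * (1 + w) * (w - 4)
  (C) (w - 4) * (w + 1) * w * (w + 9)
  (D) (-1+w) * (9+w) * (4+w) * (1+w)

We need to factor w^4 - 5*w + 5*w^3 + 36 - 37*w^2.
The factored form is (w - 1) * (9 + w) * (1 + w) * (w - 4).
B) (w - 1) * (9 + w) * (1 + w) * (w - 4)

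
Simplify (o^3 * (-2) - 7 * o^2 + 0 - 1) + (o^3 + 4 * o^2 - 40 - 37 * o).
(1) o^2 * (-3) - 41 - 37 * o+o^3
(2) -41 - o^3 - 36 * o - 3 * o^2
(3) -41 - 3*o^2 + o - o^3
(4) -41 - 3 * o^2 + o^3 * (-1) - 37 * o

Adding the polynomials and combining like terms:
(o^3*(-2) - 7*o^2 + 0 - 1) + (o^3 + 4*o^2 - 40 - 37*o)
= -41 - 3 * o^2 + o^3 * (-1) - 37 * o
4) -41 - 3 * o^2 + o^3 * (-1) - 37 * o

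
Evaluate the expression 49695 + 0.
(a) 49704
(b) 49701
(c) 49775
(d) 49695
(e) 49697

49695 + 0 = 49695
d) 49695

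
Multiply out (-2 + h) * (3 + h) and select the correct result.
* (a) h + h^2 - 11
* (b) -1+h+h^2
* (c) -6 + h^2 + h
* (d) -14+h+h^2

Expanding (-2 + h) * (3 + h):
= -6 + h^2 + h
c) -6 + h^2 + h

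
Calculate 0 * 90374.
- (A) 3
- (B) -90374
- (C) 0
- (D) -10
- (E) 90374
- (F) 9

0 * 90374 = 0
C) 0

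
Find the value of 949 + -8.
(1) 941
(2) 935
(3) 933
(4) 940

949 + -8 = 941
1) 941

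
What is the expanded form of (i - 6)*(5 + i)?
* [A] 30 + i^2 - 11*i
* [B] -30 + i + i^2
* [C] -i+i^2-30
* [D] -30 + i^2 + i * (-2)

Expanding (i - 6)*(5 + i):
= -i+i^2-30
C) -i+i^2-30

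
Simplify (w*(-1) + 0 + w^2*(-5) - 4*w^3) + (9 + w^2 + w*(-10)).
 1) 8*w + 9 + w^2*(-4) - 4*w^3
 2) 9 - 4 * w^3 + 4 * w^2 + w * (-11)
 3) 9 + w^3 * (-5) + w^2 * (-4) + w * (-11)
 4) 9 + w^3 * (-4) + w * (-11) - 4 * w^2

Adding the polynomials and combining like terms:
(w*(-1) + 0 + w^2*(-5) - 4*w^3) + (9 + w^2 + w*(-10))
= 9 + w^3 * (-4) + w * (-11) - 4 * w^2
4) 9 + w^3 * (-4) + w * (-11) - 4 * w^2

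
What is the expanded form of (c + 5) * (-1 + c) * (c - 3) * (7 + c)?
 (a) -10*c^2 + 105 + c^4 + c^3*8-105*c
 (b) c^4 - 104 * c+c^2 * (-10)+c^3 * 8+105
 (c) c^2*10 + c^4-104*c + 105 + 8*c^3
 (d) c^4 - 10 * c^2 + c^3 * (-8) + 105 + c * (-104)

Expanding (c + 5) * (-1 + c) * (c - 3) * (7 + c):
= c^4 - 104 * c+c^2 * (-10)+c^3 * 8+105
b) c^4 - 104 * c+c^2 * (-10)+c^3 * 8+105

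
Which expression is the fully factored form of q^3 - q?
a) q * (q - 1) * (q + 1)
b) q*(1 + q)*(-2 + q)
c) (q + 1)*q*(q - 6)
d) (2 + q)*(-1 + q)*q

We need to factor q^3 - q.
The factored form is q * (q - 1) * (q + 1).
a) q * (q - 1) * (q + 1)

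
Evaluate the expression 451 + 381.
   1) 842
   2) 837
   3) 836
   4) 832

451 + 381 = 832
4) 832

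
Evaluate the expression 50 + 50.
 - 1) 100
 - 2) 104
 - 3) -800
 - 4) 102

50 + 50 = 100
1) 100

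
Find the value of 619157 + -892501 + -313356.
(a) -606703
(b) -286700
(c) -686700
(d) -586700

First: 619157 + -892501 = -273344
Then: -273344 + -313356 = -586700
d) -586700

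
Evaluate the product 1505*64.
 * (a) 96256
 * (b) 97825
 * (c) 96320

1505 * 64 = 96320
c) 96320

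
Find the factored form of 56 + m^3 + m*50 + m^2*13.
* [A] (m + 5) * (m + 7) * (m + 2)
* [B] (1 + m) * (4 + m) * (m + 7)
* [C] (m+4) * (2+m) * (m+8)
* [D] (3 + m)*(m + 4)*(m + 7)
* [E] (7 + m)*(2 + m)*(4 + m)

We need to factor 56 + m^3 + m*50 + m^2*13.
The factored form is (7 + m)*(2 + m)*(4 + m).
E) (7 + m)*(2 + m)*(4 + m)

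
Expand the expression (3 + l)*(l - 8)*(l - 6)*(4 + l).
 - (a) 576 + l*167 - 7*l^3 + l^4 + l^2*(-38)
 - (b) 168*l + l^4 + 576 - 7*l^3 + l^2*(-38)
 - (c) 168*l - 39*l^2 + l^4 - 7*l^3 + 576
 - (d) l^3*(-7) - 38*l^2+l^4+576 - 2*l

Expanding (3 + l)*(l - 8)*(l - 6)*(4 + l):
= 168*l + l^4 + 576 - 7*l^3 + l^2*(-38)
b) 168*l + l^4 + 576 - 7*l^3 + l^2*(-38)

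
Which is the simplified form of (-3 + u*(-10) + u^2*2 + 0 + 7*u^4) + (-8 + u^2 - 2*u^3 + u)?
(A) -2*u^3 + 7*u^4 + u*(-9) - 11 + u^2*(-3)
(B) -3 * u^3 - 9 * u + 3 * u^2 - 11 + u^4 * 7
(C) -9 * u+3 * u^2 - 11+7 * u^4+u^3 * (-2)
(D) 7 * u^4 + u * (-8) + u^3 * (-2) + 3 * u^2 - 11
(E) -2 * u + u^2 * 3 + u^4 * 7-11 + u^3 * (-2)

Adding the polynomials and combining like terms:
(-3 + u*(-10) + u^2*2 + 0 + 7*u^4) + (-8 + u^2 - 2*u^3 + u)
= -9 * u+3 * u^2 - 11+7 * u^4+u^3 * (-2)
C) -9 * u+3 * u^2 - 11+7 * u^4+u^3 * (-2)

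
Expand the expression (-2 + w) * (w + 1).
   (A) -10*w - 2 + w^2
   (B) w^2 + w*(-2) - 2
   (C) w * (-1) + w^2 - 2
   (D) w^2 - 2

Expanding (-2 + w) * (w + 1):
= w * (-1) + w^2 - 2
C) w * (-1) + w^2 - 2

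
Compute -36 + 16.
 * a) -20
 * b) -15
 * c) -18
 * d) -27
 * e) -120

-36 + 16 = -20
a) -20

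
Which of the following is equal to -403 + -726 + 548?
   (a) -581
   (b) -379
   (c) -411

First: -403 + -726 = -1129
Then: -1129 + 548 = -581
a) -581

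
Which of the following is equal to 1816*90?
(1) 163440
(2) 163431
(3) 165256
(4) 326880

1816 * 90 = 163440
1) 163440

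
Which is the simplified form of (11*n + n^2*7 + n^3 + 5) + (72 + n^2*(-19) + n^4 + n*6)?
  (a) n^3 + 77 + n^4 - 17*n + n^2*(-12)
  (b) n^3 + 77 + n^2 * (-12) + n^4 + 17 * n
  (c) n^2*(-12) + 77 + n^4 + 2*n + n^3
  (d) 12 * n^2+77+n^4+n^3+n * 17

Adding the polynomials and combining like terms:
(11*n + n^2*7 + n^3 + 5) + (72 + n^2*(-19) + n^4 + n*6)
= n^3 + 77 + n^2 * (-12) + n^4 + 17 * n
b) n^3 + 77 + n^2 * (-12) + n^4 + 17 * n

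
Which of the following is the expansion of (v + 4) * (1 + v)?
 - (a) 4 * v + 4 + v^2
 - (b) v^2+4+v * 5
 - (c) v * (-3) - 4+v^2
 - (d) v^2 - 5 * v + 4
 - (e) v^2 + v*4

Expanding (v + 4) * (1 + v):
= v^2+4+v * 5
b) v^2+4+v * 5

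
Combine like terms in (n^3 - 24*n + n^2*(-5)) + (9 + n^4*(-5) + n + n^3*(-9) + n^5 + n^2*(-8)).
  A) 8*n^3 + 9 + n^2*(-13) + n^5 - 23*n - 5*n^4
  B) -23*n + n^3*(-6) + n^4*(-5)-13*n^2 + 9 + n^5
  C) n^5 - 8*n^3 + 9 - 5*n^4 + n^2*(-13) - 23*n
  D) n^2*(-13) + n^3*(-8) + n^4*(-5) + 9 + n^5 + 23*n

Adding the polynomials and combining like terms:
(n^3 - 24*n + n^2*(-5)) + (9 + n^4*(-5) + n + n^3*(-9) + n^5 + n^2*(-8))
= n^5 - 8*n^3 + 9 - 5*n^4 + n^2*(-13) - 23*n
C) n^5 - 8*n^3 + 9 - 5*n^4 + n^2*(-13) - 23*n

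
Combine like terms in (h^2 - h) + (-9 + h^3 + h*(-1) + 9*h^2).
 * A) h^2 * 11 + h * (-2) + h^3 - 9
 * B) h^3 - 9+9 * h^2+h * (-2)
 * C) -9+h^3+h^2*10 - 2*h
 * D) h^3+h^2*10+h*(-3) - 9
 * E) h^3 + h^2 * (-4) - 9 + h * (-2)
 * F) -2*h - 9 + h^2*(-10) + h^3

Adding the polynomials and combining like terms:
(h^2 - h) + (-9 + h^3 + h*(-1) + 9*h^2)
= -9+h^3+h^2*10 - 2*h
C) -9+h^3+h^2*10 - 2*h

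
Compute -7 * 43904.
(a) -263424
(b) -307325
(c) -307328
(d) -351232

-7 * 43904 = -307328
c) -307328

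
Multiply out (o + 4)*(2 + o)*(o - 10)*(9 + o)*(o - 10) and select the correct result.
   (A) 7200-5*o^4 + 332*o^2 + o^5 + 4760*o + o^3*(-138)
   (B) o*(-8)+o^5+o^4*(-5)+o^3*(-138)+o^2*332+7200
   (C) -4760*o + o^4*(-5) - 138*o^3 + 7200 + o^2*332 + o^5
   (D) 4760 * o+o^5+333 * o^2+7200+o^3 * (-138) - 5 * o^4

Expanding (o + 4)*(2 + o)*(o - 10)*(9 + o)*(o - 10):
= 7200-5*o^4 + 332*o^2 + o^5 + 4760*o + o^3*(-138)
A) 7200-5*o^4 + 332*o^2 + o^5 + 4760*o + o^3*(-138)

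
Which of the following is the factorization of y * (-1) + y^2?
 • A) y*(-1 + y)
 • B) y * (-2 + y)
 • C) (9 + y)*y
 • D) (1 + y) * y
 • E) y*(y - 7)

We need to factor y * (-1) + y^2.
The factored form is y*(-1 + y).
A) y*(-1 + y)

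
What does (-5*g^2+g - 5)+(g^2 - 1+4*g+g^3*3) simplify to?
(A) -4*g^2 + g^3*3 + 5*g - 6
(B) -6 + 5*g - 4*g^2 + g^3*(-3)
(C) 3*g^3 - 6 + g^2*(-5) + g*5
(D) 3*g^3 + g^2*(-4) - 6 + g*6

Adding the polynomials and combining like terms:
(-5*g^2 + g - 5) + (g^2 - 1 + 4*g + g^3*3)
= -4*g^2 + g^3*3 + 5*g - 6
A) -4*g^2 + g^3*3 + 5*g - 6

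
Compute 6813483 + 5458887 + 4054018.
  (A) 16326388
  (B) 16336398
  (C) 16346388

First: 6813483 + 5458887 = 12272370
Then: 12272370 + 4054018 = 16326388
A) 16326388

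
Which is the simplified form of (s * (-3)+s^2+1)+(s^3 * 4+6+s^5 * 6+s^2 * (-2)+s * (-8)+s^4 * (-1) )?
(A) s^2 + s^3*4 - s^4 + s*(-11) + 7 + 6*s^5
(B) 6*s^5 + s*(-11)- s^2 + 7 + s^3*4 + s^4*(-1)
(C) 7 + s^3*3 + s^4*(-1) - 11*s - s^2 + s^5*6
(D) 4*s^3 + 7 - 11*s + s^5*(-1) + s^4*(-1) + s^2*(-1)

Adding the polynomials and combining like terms:
(s*(-3) + s^2 + 1) + (s^3*4 + 6 + s^5*6 + s^2*(-2) + s*(-8) + s^4*(-1))
= 6*s^5 + s*(-11)- s^2 + 7 + s^3*4 + s^4*(-1)
B) 6*s^5 + s*(-11)- s^2 + 7 + s^3*4 + s^4*(-1)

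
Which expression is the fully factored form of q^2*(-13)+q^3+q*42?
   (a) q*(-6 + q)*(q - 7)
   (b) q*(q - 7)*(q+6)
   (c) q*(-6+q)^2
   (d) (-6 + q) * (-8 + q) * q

We need to factor q^2*(-13)+q^3+q*42.
The factored form is q*(-6 + q)*(q - 7).
a) q*(-6 + q)*(q - 7)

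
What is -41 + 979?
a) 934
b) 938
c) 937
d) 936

-41 + 979 = 938
b) 938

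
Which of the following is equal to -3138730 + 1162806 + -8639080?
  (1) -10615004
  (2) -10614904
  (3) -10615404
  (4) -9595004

First: -3138730 + 1162806 = -1975924
Then: -1975924 + -8639080 = -10615004
1) -10615004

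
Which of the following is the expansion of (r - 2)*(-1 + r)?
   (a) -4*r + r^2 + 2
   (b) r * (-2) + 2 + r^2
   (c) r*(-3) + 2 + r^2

Expanding (r - 2)*(-1 + r):
= r*(-3) + 2 + r^2
c) r*(-3) + 2 + r^2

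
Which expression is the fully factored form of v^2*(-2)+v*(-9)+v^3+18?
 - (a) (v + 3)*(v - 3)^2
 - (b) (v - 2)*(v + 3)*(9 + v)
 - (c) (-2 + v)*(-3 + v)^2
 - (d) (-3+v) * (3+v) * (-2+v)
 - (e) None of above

We need to factor v^2*(-2)+v*(-9)+v^3+18.
The factored form is (-3+v) * (3+v) * (-2+v).
d) (-3+v) * (3+v) * (-2+v)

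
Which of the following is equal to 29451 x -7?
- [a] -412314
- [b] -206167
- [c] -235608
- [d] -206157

29451 * -7 = -206157
d) -206157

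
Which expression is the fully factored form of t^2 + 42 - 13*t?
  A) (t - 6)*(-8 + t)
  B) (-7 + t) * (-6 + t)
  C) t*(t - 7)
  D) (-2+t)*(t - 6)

We need to factor t^2 + 42 - 13*t.
The factored form is (-7 + t) * (-6 + t).
B) (-7 + t) * (-6 + t)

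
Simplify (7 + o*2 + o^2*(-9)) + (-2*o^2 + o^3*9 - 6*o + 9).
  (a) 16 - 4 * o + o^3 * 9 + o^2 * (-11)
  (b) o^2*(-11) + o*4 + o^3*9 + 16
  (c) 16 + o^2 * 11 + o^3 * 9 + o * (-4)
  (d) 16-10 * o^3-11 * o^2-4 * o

Adding the polynomials and combining like terms:
(7 + o*2 + o^2*(-9)) + (-2*o^2 + o^3*9 - 6*o + 9)
= 16 - 4 * o + o^3 * 9 + o^2 * (-11)
a) 16 - 4 * o + o^3 * 9 + o^2 * (-11)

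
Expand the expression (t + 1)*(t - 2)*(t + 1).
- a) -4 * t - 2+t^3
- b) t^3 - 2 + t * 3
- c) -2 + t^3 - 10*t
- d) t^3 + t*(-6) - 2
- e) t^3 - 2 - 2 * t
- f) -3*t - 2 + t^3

Expanding (t + 1)*(t - 2)*(t + 1):
= -3*t - 2 + t^3
f) -3*t - 2 + t^3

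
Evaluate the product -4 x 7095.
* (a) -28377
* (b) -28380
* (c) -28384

-4 * 7095 = -28380
b) -28380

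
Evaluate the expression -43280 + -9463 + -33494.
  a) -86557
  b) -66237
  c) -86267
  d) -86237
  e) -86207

First: -43280 + -9463 = -52743
Then: -52743 + -33494 = -86237
d) -86237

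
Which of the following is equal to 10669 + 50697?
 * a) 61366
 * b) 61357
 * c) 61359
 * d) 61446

10669 + 50697 = 61366
a) 61366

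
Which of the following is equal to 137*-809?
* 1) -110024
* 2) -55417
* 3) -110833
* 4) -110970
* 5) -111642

137 * -809 = -110833
3) -110833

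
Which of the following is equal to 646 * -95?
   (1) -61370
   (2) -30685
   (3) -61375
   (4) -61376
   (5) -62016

646 * -95 = -61370
1) -61370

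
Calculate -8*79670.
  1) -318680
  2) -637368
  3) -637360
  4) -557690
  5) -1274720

-8 * 79670 = -637360
3) -637360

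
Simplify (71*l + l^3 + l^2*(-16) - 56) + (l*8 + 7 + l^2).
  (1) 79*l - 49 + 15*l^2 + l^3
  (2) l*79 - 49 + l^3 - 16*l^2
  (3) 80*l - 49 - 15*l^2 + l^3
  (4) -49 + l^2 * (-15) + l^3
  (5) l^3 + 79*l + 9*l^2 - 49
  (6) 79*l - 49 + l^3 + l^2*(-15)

Adding the polynomials and combining like terms:
(71*l + l^3 + l^2*(-16) - 56) + (l*8 + 7 + l^2)
= 79*l - 49 + l^3 + l^2*(-15)
6) 79*l - 49 + l^3 + l^2*(-15)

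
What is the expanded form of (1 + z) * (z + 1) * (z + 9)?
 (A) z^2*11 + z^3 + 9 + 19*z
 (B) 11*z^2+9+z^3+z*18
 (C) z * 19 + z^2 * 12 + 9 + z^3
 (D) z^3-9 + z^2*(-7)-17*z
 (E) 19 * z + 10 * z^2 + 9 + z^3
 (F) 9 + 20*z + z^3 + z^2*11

Expanding (1 + z) * (z + 1) * (z + 9):
= z^2*11 + z^3 + 9 + 19*z
A) z^2*11 + z^3 + 9 + 19*z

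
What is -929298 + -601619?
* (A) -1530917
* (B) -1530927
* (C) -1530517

-929298 + -601619 = -1530917
A) -1530917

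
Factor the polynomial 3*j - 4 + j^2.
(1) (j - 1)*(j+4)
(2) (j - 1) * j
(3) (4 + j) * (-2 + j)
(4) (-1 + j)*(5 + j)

We need to factor 3*j - 4 + j^2.
The factored form is (j - 1)*(j+4).
1) (j - 1)*(j+4)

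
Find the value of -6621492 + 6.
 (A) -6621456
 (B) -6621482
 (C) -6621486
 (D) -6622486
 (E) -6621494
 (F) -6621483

-6621492 + 6 = -6621486
C) -6621486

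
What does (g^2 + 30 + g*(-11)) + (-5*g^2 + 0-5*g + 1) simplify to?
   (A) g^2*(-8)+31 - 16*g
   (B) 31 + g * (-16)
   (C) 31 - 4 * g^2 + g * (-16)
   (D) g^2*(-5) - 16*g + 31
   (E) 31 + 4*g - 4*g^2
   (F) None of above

Adding the polynomials and combining like terms:
(g^2 + 30 + g*(-11)) + (-5*g^2 + 0 - 5*g + 1)
= 31 - 4 * g^2 + g * (-16)
C) 31 - 4 * g^2 + g * (-16)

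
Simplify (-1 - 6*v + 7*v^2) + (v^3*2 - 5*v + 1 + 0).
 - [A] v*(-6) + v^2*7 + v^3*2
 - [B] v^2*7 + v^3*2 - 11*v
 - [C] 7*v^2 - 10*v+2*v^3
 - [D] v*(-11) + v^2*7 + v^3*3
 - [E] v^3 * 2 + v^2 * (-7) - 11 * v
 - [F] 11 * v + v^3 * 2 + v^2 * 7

Adding the polynomials and combining like terms:
(-1 - 6*v + 7*v^2) + (v^3*2 - 5*v + 1 + 0)
= v^2*7 + v^3*2 - 11*v
B) v^2*7 + v^3*2 - 11*v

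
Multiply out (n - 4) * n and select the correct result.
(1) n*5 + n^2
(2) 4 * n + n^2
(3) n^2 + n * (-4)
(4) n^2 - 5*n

Expanding (n - 4) * n:
= n^2 + n * (-4)
3) n^2 + n * (-4)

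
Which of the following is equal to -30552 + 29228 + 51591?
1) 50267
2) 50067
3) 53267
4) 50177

First: -30552 + 29228 = -1324
Then: -1324 + 51591 = 50267
1) 50267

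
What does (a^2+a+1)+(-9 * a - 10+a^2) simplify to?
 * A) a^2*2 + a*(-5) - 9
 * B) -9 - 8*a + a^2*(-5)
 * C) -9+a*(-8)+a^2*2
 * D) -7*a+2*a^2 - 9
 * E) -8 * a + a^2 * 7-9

Adding the polynomials and combining like terms:
(a^2 + a + 1) + (-9*a - 10 + a^2)
= -9+a*(-8)+a^2*2
C) -9+a*(-8)+a^2*2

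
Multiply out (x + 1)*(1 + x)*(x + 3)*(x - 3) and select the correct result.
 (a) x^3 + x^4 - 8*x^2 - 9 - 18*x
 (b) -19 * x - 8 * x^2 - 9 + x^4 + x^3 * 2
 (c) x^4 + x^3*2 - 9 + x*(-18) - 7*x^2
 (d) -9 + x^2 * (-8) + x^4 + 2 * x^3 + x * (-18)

Expanding (x + 1)*(1 + x)*(x + 3)*(x - 3):
= -9 + x^2 * (-8) + x^4 + 2 * x^3 + x * (-18)
d) -9 + x^2 * (-8) + x^4 + 2 * x^3 + x * (-18)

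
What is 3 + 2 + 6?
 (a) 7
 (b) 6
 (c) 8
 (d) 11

First: 3 + 2 = 5
Then: 5 + 6 = 11
d) 11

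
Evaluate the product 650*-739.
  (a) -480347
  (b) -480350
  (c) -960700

650 * -739 = -480350
b) -480350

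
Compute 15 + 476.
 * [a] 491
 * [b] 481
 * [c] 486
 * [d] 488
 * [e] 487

15 + 476 = 491
a) 491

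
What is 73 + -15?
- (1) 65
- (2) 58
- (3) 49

73 + -15 = 58
2) 58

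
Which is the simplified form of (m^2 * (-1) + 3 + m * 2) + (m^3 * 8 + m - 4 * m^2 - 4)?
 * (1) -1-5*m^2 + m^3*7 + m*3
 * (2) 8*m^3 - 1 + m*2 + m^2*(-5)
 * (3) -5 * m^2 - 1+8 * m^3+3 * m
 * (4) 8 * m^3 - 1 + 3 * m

Adding the polynomials and combining like terms:
(m^2*(-1) + 3 + m*2) + (m^3*8 + m - 4*m^2 - 4)
= -5 * m^2 - 1+8 * m^3+3 * m
3) -5 * m^2 - 1+8 * m^3+3 * m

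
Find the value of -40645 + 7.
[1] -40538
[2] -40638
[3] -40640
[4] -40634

-40645 + 7 = -40638
2) -40638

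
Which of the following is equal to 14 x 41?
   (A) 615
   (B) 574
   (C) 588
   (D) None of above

14 * 41 = 574
B) 574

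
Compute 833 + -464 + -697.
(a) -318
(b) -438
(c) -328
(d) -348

First: 833 + -464 = 369
Then: 369 + -697 = -328
c) -328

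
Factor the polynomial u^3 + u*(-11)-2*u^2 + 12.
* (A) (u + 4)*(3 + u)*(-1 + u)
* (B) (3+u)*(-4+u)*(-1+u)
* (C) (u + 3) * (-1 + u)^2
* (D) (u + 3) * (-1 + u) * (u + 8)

We need to factor u^3 + u*(-11)-2*u^2 + 12.
The factored form is (3+u)*(-4+u)*(-1+u).
B) (3+u)*(-4+u)*(-1+u)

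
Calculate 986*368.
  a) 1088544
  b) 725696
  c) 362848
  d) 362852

986 * 368 = 362848
c) 362848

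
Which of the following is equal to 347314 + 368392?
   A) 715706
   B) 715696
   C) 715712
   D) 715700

347314 + 368392 = 715706
A) 715706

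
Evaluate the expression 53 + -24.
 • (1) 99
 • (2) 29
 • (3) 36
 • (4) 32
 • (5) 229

53 + -24 = 29
2) 29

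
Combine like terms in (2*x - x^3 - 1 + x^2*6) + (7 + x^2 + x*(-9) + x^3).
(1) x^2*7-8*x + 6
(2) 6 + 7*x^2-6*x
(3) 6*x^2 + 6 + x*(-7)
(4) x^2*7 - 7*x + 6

Adding the polynomials and combining like terms:
(2*x - x^3 - 1 + x^2*6) + (7 + x^2 + x*(-9) + x^3)
= x^2*7 - 7*x + 6
4) x^2*7 - 7*x + 6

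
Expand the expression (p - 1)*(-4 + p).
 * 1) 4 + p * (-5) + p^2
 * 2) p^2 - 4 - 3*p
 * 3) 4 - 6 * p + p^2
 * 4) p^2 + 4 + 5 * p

Expanding (p - 1)*(-4 + p):
= 4 + p * (-5) + p^2
1) 4 + p * (-5) + p^2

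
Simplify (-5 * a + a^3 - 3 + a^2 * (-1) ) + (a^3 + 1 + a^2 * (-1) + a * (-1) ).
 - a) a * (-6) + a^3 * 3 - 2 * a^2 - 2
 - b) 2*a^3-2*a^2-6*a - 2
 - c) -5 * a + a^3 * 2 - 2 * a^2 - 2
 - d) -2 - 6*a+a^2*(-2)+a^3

Adding the polynomials and combining like terms:
(-5*a + a^3 - 3 + a^2*(-1)) + (a^3 + 1 + a^2*(-1) + a*(-1))
= 2*a^3-2*a^2-6*a - 2
b) 2*a^3-2*a^2-6*a - 2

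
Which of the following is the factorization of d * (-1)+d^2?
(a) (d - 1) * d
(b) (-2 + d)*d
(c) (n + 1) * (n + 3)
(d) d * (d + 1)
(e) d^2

We need to factor d * (-1)+d^2.
The factored form is (d - 1) * d.
a) (d - 1) * d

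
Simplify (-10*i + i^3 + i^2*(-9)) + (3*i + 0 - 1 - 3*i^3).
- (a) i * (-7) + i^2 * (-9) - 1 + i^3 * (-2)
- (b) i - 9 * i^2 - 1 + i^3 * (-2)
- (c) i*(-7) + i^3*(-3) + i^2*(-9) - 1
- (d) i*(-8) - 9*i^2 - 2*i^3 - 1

Adding the polynomials and combining like terms:
(-10*i + i^3 + i^2*(-9)) + (3*i + 0 - 1 - 3*i^3)
= i * (-7) + i^2 * (-9) - 1 + i^3 * (-2)
a) i * (-7) + i^2 * (-9) - 1 + i^3 * (-2)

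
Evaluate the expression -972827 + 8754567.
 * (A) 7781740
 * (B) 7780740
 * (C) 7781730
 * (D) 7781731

-972827 + 8754567 = 7781740
A) 7781740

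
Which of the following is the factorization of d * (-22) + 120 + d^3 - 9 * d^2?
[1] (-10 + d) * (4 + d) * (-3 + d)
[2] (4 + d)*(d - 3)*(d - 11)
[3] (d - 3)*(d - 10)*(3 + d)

We need to factor d * (-22) + 120 + d^3 - 9 * d^2.
The factored form is (-10 + d) * (4 + d) * (-3 + d).
1) (-10 + d) * (4 + d) * (-3 + d)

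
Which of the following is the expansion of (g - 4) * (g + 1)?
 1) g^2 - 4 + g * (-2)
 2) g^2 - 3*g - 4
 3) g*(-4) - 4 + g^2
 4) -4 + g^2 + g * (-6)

Expanding (g - 4) * (g + 1):
= g^2 - 3*g - 4
2) g^2 - 3*g - 4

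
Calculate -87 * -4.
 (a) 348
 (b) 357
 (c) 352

-87 * -4 = 348
a) 348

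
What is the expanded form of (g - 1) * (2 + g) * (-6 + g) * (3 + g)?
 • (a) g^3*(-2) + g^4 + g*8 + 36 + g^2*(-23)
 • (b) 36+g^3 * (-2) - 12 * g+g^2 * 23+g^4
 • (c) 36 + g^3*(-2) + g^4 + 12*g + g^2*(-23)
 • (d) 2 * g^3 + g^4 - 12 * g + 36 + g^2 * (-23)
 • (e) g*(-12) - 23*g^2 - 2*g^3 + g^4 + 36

Expanding (g - 1) * (2 + g) * (-6 + g) * (3 + g):
= g*(-12) - 23*g^2 - 2*g^3 + g^4 + 36
e) g*(-12) - 23*g^2 - 2*g^3 + g^4 + 36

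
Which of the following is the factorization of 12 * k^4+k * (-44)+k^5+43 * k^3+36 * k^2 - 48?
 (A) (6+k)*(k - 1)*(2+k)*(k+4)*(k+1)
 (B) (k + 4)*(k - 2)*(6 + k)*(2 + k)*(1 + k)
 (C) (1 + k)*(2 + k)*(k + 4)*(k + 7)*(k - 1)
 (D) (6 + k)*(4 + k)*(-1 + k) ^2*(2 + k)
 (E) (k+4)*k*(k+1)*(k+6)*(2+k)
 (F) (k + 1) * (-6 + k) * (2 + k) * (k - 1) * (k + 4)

We need to factor 12 * k^4+k * (-44)+k^5+43 * k^3+36 * k^2 - 48.
The factored form is (6+k)*(k - 1)*(2+k)*(k+4)*(k+1).
A) (6+k)*(k - 1)*(2+k)*(k+4)*(k+1)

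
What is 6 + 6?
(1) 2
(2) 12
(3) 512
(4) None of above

6 + 6 = 12
2) 12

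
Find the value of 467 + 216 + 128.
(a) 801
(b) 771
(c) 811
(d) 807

First: 467 + 216 = 683
Then: 683 + 128 = 811
c) 811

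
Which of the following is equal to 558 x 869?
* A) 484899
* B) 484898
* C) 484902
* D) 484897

558 * 869 = 484902
C) 484902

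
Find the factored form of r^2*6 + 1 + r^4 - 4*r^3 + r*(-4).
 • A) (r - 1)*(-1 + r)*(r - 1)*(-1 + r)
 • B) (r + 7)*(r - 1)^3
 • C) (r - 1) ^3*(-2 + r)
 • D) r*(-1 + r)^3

We need to factor r^2*6 + 1 + r^4 - 4*r^3 + r*(-4).
The factored form is (r - 1)*(-1 + r)*(r - 1)*(-1 + r).
A) (r - 1)*(-1 + r)*(r - 1)*(-1 + r)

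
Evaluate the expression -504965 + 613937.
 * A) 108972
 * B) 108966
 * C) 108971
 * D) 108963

-504965 + 613937 = 108972
A) 108972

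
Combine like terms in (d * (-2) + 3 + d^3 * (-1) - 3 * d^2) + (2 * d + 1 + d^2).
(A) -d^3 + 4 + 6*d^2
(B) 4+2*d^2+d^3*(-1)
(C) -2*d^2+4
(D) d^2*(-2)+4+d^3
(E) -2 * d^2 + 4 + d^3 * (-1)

Adding the polynomials and combining like terms:
(d*(-2) + 3 + d^3*(-1) - 3*d^2) + (2*d + 1 + d^2)
= -2 * d^2 + 4 + d^3 * (-1)
E) -2 * d^2 + 4 + d^3 * (-1)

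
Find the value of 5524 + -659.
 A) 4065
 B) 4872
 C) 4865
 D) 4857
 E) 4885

5524 + -659 = 4865
C) 4865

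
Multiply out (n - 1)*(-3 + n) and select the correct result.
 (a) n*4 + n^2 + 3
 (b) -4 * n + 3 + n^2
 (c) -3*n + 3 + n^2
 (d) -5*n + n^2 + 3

Expanding (n - 1)*(-3 + n):
= -4 * n + 3 + n^2
b) -4 * n + 3 + n^2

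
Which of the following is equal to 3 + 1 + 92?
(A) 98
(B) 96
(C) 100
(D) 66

First: 3 + 1 = 4
Then: 4 + 92 = 96
B) 96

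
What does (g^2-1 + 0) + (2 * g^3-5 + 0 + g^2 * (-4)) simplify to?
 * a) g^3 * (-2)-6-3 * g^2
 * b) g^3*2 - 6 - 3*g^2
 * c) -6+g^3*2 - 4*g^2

Adding the polynomials and combining like terms:
(g^2 - 1 + 0) + (2*g^3 - 5 + 0 + g^2*(-4))
= g^3*2 - 6 - 3*g^2
b) g^3*2 - 6 - 3*g^2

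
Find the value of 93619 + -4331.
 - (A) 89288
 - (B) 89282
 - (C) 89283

93619 + -4331 = 89288
A) 89288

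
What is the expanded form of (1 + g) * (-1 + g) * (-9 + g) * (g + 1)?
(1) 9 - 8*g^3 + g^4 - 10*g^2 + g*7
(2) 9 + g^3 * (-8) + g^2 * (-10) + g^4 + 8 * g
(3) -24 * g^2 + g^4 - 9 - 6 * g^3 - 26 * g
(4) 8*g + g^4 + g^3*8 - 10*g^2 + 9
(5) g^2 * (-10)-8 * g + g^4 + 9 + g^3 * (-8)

Expanding (1 + g) * (-1 + g) * (-9 + g) * (g + 1):
= 9 + g^3 * (-8) + g^2 * (-10) + g^4 + 8 * g
2) 9 + g^3 * (-8) + g^2 * (-10) + g^4 + 8 * g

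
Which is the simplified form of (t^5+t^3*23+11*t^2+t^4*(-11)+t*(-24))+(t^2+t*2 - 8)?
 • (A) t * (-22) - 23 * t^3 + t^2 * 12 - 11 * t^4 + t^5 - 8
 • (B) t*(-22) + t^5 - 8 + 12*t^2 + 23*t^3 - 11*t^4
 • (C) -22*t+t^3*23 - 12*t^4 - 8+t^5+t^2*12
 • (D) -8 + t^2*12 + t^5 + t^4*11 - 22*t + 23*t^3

Adding the polynomials and combining like terms:
(t^5 + t^3*23 + 11*t^2 + t^4*(-11) + t*(-24)) + (t^2 + t*2 - 8)
= t*(-22) + t^5 - 8 + 12*t^2 + 23*t^3 - 11*t^4
B) t*(-22) + t^5 - 8 + 12*t^2 + 23*t^3 - 11*t^4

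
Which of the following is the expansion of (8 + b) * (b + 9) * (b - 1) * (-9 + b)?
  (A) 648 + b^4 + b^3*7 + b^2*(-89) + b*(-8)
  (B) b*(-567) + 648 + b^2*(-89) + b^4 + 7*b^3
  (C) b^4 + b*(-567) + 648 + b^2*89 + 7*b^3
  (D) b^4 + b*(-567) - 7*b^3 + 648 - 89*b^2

Expanding (8 + b) * (b + 9) * (b - 1) * (-9 + b):
= b*(-567) + 648 + b^2*(-89) + b^4 + 7*b^3
B) b*(-567) + 648 + b^2*(-89) + b^4 + 7*b^3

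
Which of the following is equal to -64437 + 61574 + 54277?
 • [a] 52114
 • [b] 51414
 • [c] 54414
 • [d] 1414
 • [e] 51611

First: -64437 + 61574 = -2863
Then: -2863 + 54277 = 51414
b) 51414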